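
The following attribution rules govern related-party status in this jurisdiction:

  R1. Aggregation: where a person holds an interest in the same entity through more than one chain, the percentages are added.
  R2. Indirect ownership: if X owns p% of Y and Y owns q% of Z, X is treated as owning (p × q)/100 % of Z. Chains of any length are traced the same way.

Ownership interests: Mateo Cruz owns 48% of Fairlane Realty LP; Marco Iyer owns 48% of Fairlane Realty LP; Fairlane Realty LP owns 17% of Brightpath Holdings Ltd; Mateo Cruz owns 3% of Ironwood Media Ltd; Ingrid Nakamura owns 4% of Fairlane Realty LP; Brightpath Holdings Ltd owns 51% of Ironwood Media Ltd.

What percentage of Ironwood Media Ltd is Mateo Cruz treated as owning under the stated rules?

Chain via Fairlane Realty LP → Brightpath Holdings Ltd (R2): 48% × 17% × 51% = 4.1616% of Ironwood Media Ltd.
Direct interest in Ironwood Media Ltd: 3%.
Aggregating (R1): 4.1616% + 3% = 7.1616%.

7.1616%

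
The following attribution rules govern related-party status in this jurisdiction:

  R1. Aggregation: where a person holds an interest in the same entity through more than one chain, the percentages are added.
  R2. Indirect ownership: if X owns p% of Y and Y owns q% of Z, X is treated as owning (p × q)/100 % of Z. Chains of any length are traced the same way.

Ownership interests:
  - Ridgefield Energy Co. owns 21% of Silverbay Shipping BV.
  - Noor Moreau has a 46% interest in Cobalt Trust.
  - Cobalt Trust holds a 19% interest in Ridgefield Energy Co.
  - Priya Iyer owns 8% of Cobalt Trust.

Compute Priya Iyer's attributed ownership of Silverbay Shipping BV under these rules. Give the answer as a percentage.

Chain via Cobalt Trust → Ridgefield Energy Co. (R2): 8% × 19% × 21% = 0.3192% of Silverbay Shipping BV.

0.3192%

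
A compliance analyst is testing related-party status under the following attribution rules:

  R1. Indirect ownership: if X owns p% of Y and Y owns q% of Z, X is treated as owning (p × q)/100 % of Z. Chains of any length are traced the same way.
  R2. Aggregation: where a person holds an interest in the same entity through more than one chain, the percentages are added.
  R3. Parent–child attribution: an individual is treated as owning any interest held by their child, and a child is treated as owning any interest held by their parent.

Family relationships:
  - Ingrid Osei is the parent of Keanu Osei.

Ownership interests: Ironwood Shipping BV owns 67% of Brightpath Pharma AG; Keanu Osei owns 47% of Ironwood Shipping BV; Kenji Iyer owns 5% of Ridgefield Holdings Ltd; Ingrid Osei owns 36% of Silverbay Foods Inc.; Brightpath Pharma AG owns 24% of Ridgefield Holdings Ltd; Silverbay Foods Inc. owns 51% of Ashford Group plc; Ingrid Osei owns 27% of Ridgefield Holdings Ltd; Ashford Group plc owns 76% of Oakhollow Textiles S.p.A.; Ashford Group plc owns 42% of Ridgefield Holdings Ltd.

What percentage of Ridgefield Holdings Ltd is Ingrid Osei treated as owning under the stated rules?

42.2688%

By parent–child attribution (R3), Ingrid Osei is treated as owning Keanu Osei's 47% interest in Ironwood Shipping BV.
Chain via Silverbay Foods Inc. → Ashford Group plc (R1): 36% × 51% × 42% = 7.7112% of Ridgefield Holdings Ltd.
Direct interest in Ridgefield Holdings Ltd: 27%.
Chain via Ironwood Shipping BV → Brightpath Pharma AG (R1): 47% × 67% × 24% = 7.5576% of Ridgefield Holdings Ltd.
Aggregating (R2): 7.7112% + 27% + 7.5576% = 42.2688%.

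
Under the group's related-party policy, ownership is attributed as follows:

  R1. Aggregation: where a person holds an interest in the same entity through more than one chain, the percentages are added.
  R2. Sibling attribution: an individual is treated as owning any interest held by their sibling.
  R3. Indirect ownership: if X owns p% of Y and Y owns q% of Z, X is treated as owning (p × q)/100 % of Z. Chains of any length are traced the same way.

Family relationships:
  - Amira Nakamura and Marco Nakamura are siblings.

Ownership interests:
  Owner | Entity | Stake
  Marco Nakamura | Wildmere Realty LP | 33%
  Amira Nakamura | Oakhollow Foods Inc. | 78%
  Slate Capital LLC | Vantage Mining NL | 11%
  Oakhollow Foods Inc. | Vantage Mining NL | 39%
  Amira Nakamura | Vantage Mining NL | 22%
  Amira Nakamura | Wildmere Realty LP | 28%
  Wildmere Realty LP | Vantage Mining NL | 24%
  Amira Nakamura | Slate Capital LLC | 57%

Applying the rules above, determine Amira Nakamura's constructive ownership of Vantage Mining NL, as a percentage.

73.33%

By sibling attribution (R2), Amira Nakamura is treated as also owning Marco Nakamura's interest in Wildmere Realty LP, giving 28% + 33% = 61%.
Chain via Slate Capital LLC (R3): 57% × 11% = 6.27% of Vantage Mining NL.
Chain via Wildmere Realty LP (R3): 61% × 24% = 14.64% of Vantage Mining NL.
Chain via Oakhollow Foods Inc. (R3): 78% × 39% = 30.42% of Vantage Mining NL.
Direct interest in Vantage Mining NL: 22%.
Aggregating (R1): 6.27% + 14.64% + 30.42% + 22% = 73.33%.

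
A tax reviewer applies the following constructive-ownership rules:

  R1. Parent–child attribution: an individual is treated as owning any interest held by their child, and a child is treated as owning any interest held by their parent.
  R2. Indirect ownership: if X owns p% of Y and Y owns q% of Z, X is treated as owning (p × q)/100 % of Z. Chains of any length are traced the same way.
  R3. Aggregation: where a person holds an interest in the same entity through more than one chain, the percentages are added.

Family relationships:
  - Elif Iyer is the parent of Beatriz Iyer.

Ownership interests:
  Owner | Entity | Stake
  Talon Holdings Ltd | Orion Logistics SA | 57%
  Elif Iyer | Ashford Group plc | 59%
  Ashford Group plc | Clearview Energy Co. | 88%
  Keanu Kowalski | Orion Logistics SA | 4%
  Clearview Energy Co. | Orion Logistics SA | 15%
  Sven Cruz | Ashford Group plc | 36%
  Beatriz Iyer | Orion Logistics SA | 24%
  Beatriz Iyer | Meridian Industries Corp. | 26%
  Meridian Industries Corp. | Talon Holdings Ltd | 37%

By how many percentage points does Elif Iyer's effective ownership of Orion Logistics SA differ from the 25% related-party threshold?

12.2714

By parent–child attribution (R1), Elif Iyer is treated as owning Beatriz Iyer's 26% interest in Meridian Industries Corp.
By parent–child attribution (R1), Elif Iyer is treated as owning Beatriz Iyer's 24% interest in Orion Logistics SA.
Chain via Ashford Group plc → Clearview Energy Co. (R2): 59% × 88% × 15% = 7.788% of Orion Logistics SA.
Chain via Meridian Industries Corp. → Talon Holdings Ltd (R2): 26% × 37% × 57% = 5.4834% of Orion Logistics SA.
Direct interest in Orion Logistics SA: 24%.
Aggregating (R3): 7.788% + 5.4834% + 24% = 37.2714%.
37.2714% exceeds the 25% threshold by 12.2714 percentage points.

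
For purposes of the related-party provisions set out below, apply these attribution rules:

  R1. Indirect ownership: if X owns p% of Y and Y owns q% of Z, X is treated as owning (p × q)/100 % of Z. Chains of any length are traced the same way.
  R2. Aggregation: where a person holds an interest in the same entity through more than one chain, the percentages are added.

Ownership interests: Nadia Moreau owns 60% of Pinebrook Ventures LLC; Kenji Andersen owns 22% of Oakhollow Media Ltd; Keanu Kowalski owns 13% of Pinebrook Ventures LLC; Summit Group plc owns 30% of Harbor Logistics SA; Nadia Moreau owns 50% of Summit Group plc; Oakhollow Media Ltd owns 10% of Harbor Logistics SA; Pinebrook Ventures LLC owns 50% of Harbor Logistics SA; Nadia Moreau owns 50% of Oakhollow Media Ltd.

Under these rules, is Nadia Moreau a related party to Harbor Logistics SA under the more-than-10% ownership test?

Chain via Summit Group plc (R1): 50% × 30% = 15% of Harbor Logistics SA.
Chain via Oakhollow Media Ltd (R1): 50% × 10% = 5% of Harbor Logistics SA.
Chain via Pinebrook Ventures LLC (R1): 60% × 50% = 30% of Harbor Logistics SA.
Aggregating (R2): 15% + 5% + 30% = 50%.
50% exceeds the 10% threshold, so Nadia is a related party to Harbor Logistics SA.

Yes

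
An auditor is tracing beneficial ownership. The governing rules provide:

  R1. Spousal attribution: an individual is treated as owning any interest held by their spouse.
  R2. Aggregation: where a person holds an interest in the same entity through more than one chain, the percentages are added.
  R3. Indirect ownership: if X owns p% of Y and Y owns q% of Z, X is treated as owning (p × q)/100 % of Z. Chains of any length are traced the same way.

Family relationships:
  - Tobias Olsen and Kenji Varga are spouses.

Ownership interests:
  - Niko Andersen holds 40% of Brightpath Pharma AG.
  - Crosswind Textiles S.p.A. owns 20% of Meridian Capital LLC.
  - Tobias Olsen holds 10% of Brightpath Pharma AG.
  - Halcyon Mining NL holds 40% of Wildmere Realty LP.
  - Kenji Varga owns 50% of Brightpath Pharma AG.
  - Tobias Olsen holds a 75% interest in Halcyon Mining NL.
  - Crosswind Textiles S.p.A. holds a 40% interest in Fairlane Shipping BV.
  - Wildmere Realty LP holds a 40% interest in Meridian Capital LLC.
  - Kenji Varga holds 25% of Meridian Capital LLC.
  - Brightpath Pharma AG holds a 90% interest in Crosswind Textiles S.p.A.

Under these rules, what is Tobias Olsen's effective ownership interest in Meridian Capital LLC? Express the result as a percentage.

47.8%

By spousal attribution (R1), Tobias Olsen is treated as also owning Kenji Varga's interest in Brightpath Pharma AG, giving 10% + 50% = 60%.
By spousal attribution (R1), Tobias Olsen is treated as owning Kenji Varga's 25% interest in Meridian Capital LLC.
Chain via Brightpath Pharma AG → Crosswind Textiles S.p.A. (R3): 60% × 90% × 20% = 10.8% of Meridian Capital LLC.
Chain via Halcyon Mining NL → Wildmere Realty LP (R3): 75% × 40% × 40% = 12% of Meridian Capital LLC.
Direct interest in Meridian Capital LLC: 25%.
Aggregating (R2): 10.8% + 12% + 25% = 47.8%.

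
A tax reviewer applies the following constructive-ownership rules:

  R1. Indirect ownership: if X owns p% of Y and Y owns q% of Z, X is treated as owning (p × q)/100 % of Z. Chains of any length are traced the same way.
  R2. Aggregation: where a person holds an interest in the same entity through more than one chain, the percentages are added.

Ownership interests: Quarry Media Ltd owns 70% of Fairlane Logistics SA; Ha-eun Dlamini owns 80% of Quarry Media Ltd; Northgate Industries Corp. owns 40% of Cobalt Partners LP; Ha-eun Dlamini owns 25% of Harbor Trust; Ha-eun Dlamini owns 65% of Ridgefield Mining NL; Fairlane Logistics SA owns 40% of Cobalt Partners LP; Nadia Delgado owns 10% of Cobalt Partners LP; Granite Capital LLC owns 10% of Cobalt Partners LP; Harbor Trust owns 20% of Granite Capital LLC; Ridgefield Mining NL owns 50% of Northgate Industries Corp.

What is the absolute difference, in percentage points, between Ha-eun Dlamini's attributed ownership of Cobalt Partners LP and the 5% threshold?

30.9

Chain via Harbor Trust → Granite Capital LLC (R1): 25% × 20% × 10% = 0.5% of Cobalt Partners LP.
Chain via Quarry Media Ltd → Fairlane Logistics SA (R1): 80% × 70% × 40% = 22.4% of Cobalt Partners LP.
Chain via Ridgefield Mining NL → Northgate Industries Corp. (R1): 65% × 50% × 40% = 13% of Cobalt Partners LP.
Aggregating (R2): 0.5% + 22.4% + 13% = 35.9%.
35.9% exceeds the 5% threshold by 30.9 percentage points.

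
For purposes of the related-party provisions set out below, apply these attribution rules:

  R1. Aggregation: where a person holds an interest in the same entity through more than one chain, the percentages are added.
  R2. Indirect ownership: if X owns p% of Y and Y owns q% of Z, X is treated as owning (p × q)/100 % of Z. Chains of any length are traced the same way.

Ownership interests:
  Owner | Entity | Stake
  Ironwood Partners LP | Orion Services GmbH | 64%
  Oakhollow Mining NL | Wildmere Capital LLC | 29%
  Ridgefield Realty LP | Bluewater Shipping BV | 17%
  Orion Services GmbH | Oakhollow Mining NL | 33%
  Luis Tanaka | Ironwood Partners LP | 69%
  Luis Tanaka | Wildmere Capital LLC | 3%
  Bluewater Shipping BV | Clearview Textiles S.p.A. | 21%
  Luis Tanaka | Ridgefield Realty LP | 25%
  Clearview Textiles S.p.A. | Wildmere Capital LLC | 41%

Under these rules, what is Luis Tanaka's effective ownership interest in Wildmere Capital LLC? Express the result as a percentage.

7.592037%

Chain via Ridgefield Realty LP → Bluewater Shipping BV → Clearview Textiles S.p.A. (R2): 25% × 17% × 21% × 41% = 0.365925% of Wildmere Capital LLC.
Chain via Ironwood Partners LP → Orion Services GmbH → Oakhollow Mining NL (R2): 69% × 64% × 33% × 29% = 4.226112% of Wildmere Capital LLC.
Direct interest in Wildmere Capital LLC: 3%.
Aggregating (R1): 0.365925% + 4.226112% + 3% = 7.592037%.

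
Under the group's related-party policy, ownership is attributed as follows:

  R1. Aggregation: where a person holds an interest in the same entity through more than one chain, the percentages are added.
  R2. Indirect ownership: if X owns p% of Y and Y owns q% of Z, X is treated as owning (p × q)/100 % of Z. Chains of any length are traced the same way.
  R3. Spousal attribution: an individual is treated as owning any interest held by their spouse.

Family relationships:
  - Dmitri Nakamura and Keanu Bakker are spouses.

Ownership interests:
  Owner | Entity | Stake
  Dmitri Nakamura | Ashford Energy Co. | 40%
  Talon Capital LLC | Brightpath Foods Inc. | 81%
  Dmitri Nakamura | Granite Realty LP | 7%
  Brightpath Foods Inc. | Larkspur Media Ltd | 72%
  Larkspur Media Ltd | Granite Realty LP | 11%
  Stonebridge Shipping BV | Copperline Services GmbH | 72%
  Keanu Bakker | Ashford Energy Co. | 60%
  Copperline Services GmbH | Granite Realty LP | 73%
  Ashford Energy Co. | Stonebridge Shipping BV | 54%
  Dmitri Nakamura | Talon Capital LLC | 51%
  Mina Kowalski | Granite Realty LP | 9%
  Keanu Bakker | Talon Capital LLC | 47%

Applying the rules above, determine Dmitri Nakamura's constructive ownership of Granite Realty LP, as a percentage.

41.669296%

By spousal attribution (R3), Dmitri Nakamura is treated as also owning Keanu Bakker's interest in Ashford Energy Co, giving 40% + 60% = 100%.
By spousal attribution (R3), Dmitri Nakamura is treated as also owning Keanu Bakker's interest in Talon Capital LLC, giving 51% + 47% = 98%.
Chain via Ashford Energy Co. → Stonebridge Shipping BV → Copperline Services GmbH (R2): 100% × 54% × 72% × 73% = 28.3824% of Granite Realty LP.
Chain via Talon Capital LLC → Brightpath Foods Inc. → Larkspur Media Ltd (R2): 98% × 81% × 72% × 11% = 6.286896% of Granite Realty LP.
Direct interest in Granite Realty LP: 7%.
Aggregating (R1): 28.3824% + 6.286896% + 7% = 41.669296%.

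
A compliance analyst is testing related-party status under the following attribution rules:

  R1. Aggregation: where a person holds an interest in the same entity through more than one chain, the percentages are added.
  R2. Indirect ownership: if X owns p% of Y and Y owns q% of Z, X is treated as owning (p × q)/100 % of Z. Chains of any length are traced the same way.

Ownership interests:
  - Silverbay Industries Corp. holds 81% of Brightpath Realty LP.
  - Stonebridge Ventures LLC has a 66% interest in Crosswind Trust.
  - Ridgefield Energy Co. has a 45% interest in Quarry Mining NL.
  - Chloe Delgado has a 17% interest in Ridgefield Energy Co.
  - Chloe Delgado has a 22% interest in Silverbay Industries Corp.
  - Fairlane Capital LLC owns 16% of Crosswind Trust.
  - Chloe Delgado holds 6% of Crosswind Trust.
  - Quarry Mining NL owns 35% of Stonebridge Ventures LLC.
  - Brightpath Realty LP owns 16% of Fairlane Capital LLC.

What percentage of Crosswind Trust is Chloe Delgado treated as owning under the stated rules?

8.223342%

Chain via Ridgefield Energy Co. → Quarry Mining NL → Stonebridge Ventures LLC (R2): 17% × 45% × 35% × 66% = 1.76715% of Crosswind Trust.
Chain via Silverbay Industries Corp. → Brightpath Realty LP → Fairlane Capital LLC (R2): 22% × 81% × 16% × 16% = 0.456192% of Crosswind Trust.
Direct interest in Crosswind Trust: 6%.
Aggregating (R1): 1.76715% + 0.456192% + 6% = 8.223342%.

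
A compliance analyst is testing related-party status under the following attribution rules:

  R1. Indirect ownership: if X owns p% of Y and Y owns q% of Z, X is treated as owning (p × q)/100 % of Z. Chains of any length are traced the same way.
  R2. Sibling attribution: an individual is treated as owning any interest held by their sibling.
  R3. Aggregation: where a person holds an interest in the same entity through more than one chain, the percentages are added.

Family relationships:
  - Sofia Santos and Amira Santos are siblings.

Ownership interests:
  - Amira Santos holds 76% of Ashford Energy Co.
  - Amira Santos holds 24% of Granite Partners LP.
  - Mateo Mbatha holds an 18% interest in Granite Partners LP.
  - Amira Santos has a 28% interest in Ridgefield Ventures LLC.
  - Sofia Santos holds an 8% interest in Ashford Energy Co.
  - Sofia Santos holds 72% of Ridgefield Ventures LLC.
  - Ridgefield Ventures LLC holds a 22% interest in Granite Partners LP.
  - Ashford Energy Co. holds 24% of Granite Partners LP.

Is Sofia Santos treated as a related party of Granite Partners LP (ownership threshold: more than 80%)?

By sibling attribution (R2), Sofia Santos is treated as also owning Amira Santos's interest in Ashford Energy Co, giving 8% + 76% = 84%.
By sibling attribution (R2), Sofia Santos is treated as also owning Amira Santos's interest in Ridgefield Ventures LLC, giving 72% + 28% = 100%.
By sibling attribution (R2), Sofia Santos is treated as owning Amira Santos's 24% interest in Granite Partners LP.
Chain via Ashford Energy Co. (R1): 84% × 24% = 20.16% of Granite Partners LP.
Chain via Ridgefield Ventures LLC (R1): 100% × 22% = 22% of Granite Partners LP.
Direct interest in Granite Partners LP: 24%.
Aggregating (R3): 20.16% + 22% + 24% = 66.16%.
66.16% does not exceed the 80% threshold, so Sofia is not a related party to Granite Partners LP.

No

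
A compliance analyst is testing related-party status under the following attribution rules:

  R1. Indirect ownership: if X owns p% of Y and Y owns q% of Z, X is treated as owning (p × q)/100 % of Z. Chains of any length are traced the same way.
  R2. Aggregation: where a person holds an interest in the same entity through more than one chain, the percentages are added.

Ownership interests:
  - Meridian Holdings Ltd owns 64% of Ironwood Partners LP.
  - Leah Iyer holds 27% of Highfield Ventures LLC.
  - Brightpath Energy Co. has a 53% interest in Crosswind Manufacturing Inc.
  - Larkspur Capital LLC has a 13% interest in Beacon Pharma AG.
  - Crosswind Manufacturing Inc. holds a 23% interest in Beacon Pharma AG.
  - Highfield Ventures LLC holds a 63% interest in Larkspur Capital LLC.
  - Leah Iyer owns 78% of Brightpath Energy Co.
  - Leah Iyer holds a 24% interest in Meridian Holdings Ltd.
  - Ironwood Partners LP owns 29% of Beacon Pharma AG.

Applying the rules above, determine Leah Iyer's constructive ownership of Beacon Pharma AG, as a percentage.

16.1739%

Chain via Meridian Holdings Ltd → Ironwood Partners LP (R1): 24% × 64% × 29% = 4.4544% of Beacon Pharma AG.
Chain via Highfield Ventures LLC → Larkspur Capital LLC (R1): 27% × 63% × 13% = 2.2113% of Beacon Pharma AG.
Chain via Brightpath Energy Co. → Crosswind Manufacturing Inc. (R1): 78% × 53% × 23% = 9.5082% of Beacon Pharma AG.
Aggregating (R2): 4.4544% + 2.2113% + 9.5082% = 16.1739%.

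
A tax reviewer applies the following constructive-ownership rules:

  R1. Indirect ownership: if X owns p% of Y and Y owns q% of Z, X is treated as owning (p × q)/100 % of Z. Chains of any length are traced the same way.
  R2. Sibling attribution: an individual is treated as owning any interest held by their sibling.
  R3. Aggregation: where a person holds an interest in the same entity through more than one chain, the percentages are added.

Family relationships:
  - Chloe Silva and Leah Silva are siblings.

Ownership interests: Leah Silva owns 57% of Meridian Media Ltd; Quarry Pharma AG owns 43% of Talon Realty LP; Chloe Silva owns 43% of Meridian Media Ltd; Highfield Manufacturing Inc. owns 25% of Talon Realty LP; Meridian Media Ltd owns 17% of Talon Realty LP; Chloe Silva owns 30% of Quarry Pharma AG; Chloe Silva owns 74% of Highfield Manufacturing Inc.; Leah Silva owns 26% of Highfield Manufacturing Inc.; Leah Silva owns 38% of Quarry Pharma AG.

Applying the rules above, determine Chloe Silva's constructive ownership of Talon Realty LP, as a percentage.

By sibling attribution (R2), Chloe Silva is treated as also owning Leah Silva's interest in Meridian Media Ltd, giving 43% + 57% = 100%.
By sibling attribution (R2), Chloe Silva is treated as also owning Leah Silva's interest in Highfield Manufacturing Inc, giving 74% + 26% = 100%.
By sibling attribution (R2), Chloe Silva is treated as also owning Leah Silva's interest in Quarry Pharma AG, giving 30% + 38% = 68%.
Chain via Meridian Media Ltd (R1): 100% × 17% = 17% of Talon Realty LP.
Chain via Highfield Manufacturing Inc. (R1): 100% × 25% = 25% of Talon Realty LP.
Chain via Quarry Pharma AG (R1): 68% × 43% = 29.24% of Talon Realty LP.
Aggregating (R3): 17% + 25% + 29.24% = 71.24%.

71.24%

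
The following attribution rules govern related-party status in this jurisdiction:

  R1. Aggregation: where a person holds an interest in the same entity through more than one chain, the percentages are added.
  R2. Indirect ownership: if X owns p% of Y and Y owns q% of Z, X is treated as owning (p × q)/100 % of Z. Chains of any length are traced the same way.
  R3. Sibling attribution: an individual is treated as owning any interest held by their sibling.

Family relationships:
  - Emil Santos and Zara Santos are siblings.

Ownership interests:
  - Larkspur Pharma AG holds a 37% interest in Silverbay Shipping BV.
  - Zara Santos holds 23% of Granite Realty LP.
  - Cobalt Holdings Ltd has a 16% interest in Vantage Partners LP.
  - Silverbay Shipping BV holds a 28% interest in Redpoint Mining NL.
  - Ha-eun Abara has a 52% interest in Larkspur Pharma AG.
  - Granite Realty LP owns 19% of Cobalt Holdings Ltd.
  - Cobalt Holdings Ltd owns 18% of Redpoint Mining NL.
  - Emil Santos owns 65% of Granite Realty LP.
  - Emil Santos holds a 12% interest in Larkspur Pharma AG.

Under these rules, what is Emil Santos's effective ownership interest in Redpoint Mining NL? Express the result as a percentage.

4.2528%

By sibling attribution (R3), Emil Santos is treated as also owning Zara Santos's interest in Granite Realty LP, giving 65% + 23% = 88%.
Chain via Granite Realty LP → Cobalt Holdings Ltd (R2): 88% × 19% × 18% = 3.0096% of Redpoint Mining NL.
Chain via Larkspur Pharma AG → Silverbay Shipping BV (R2): 12% × 37% × 28% = 1.2432% of Redpoint Mining NL.
Aggregating (R1): 3.0096% + 1.2432% = 4.2528%.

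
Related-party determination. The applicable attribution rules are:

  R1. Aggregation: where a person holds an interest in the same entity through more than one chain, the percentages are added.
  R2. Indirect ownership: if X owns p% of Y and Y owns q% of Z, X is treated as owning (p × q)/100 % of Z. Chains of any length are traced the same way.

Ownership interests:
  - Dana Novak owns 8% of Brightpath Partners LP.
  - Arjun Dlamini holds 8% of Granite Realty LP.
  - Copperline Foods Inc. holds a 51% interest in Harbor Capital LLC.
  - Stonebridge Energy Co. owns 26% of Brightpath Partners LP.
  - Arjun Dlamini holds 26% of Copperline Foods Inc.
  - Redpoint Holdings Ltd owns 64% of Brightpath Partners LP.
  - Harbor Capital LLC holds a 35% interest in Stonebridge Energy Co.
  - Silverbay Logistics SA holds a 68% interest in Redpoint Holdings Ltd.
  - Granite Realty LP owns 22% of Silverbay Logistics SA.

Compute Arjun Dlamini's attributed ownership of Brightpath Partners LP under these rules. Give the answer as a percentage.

1.972612%

Chain via Granite Realty LP → Silverbay Logistics SA → Redpoint Holdings Ltd (R2): 8% × 22% × 68% × 64% = 0.765952% of Brightpath Partners LP.
Chain via Copperline Foods Inc. → Harbor Capital LLC → Stonebridge Energy Co. (R2): 26% × 51% × 35% × 26% = 1.20666% of Brightpath Partners LP.
Aggregating (R1): 0.765952% + 1.20666% = 1.972612%.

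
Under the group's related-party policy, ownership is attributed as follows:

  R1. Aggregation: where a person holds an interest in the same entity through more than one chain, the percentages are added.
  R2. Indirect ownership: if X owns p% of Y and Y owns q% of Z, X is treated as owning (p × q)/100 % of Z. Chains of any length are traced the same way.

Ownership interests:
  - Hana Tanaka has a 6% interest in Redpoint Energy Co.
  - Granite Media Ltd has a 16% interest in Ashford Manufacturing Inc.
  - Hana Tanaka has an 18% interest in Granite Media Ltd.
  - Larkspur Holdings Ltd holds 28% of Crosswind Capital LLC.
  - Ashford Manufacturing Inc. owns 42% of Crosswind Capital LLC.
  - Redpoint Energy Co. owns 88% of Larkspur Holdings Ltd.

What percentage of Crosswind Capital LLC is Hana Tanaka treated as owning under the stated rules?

Chain via Granite Media Ltd → Ashford Manufacturing Inc. (R2): 18% × 16% × 42% = 1.2096% of Crosswind Capital LLC.
Chain via Redpoint Energy Co. → Larkspur Holdings Ltd (R2): 6% × 88% × 28% = 1.4784% of Crosswind Capital LLC.
Aggregating (R1): 1.2096% + 1.4784% = 2.688%.

2.688%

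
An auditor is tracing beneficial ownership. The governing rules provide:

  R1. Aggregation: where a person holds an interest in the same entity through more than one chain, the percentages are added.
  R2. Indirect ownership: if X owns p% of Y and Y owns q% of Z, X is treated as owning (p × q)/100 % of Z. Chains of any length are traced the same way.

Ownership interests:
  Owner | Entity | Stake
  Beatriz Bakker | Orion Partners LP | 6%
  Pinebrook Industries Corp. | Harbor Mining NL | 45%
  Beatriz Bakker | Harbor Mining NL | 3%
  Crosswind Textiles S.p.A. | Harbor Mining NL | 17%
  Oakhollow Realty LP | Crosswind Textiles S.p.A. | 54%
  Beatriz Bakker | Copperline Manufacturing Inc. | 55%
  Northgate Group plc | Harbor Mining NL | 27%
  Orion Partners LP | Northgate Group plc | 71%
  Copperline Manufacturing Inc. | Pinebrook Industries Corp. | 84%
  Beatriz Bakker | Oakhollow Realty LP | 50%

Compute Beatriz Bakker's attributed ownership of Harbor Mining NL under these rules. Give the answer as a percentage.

Chain via Oakhollow Realty LP → Crosswind Textiles S.p.A. (R2): 50% × 54% × 17% = 4.59% of Harbor Mining NL.
Chain via Copperline Manufacturing Inc. → Pinebrook Industries Corp. (R2): 55% × 84% × 45% = 20.79% of Harbor Mining NL.
Chain via Orion Partners LP → Northgate Group plc (R2): 6% × 71% × 27% = 1.1502% of Harbor Mining NL.
Direct interest in Harbor Mining NL: 3%.
Aggregating (R1): 4.59% + 20.79% + 1.1502% + 3% = 29.5302%.

29.5302%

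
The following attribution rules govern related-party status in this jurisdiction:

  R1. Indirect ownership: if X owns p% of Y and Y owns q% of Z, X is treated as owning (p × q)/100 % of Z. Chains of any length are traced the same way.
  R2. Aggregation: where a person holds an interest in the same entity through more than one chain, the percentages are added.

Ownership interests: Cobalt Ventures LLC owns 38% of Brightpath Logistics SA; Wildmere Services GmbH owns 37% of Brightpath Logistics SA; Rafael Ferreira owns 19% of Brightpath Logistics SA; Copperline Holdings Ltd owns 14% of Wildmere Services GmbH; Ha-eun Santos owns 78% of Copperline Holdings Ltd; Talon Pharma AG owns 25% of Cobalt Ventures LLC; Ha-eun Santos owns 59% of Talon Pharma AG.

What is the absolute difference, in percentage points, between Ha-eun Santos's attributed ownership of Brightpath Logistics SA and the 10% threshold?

Chain via Copperline Holdings Ltd → Wildmere Services GmbH (R1): 78% × 14% × 37% = 4.0404% of Brightpath Logistics SA.
Chain via Talon Pharma AG → Cobalt Ventures LLC (R1): 59% × 25% × 38% = 5.605% of Brightpath Logistics SA.
Aggregating (R2): 4.0404% + 5.605% = 9.6454%.
9.6454% falls short of the 10% threshold by 0.3546 percentage points.

0.3546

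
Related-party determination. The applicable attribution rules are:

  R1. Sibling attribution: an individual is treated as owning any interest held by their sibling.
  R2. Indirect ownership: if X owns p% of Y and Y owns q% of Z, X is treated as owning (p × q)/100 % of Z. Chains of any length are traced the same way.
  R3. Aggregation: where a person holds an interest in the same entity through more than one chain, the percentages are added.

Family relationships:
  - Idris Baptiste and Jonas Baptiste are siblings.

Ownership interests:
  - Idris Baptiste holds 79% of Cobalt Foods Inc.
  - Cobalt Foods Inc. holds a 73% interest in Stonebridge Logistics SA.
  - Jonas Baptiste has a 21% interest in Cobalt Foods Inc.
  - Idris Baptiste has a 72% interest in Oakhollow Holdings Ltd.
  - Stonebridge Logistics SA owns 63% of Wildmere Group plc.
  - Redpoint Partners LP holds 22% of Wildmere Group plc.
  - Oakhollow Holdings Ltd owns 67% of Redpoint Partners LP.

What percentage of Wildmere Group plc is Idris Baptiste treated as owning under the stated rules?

By sibling attribution (R1), Idris Baptiste is treated as also owning Jonas Baptiste's interest in Cobalt Foods Inc, giving 79% + 21% = 100%.
Chain via Cobalt Foods Inc. → Stonebridge Logistics SA (R2): 100% × 73% × 63% = 45.99% of Wildmere Group plc.
Chain via Oakhollow Holdings Ltd → Redpoint Partners LP (R2): 72% × 67% × 22% = 10.6128% of Wildmere Group plc.
Aggregating (R3): 45.99% + 10.6128% = 56.6028%.

56.6028%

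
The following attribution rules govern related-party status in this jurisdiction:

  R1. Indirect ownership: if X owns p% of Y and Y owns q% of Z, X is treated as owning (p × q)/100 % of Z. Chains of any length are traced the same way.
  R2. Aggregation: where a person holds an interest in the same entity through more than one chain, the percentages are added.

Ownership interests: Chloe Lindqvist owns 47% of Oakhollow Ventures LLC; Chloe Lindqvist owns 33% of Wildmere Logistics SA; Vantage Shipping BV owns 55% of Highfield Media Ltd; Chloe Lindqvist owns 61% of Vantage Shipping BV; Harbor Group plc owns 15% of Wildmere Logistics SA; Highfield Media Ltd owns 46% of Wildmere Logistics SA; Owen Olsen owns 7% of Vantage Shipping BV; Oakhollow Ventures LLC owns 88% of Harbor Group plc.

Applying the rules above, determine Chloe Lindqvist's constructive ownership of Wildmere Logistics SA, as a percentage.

Chain via Vantage Shipping BV → Highfield Media Ltd (R1): 61% × 55% × 46% = 15.433% of Wildmere Logistics SA.
Chain via Oakhollow Ventures LLC → Harbor Group plc (R1): 47% × 88% × 15% = 6.204% of Wildmere Logistics SA.
Direct interest in Wildmere Logistics SA: 33%.
Aggregating (R2): 15.433% + 6.204% + 33% = 54.637%.

54.637%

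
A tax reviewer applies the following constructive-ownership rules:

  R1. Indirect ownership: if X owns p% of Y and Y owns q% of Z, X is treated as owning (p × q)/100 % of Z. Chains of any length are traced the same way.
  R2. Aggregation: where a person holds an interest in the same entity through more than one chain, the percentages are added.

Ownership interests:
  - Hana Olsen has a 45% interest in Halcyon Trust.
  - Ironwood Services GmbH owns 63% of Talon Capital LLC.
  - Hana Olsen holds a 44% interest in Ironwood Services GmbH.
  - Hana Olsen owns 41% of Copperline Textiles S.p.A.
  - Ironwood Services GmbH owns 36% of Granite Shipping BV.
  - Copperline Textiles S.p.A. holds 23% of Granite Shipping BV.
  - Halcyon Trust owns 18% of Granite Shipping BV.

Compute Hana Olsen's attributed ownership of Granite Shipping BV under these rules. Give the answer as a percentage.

Chain via Copperline Textiles S.p.A. (R1): 41% × 23% = 9.43% of Granite Shipping BV.
Chain via Ironwood Services GmbH (R1): 44% × 36% = 15.84% of Granite Shipping BV.
Chain via Halcyon Trust (R1): 45% × 18% = 8.1% of Granite Shipping BV.
Aggregating (R2): 9.43% + 15.84% + 8.1% = 33.37%.

33.37%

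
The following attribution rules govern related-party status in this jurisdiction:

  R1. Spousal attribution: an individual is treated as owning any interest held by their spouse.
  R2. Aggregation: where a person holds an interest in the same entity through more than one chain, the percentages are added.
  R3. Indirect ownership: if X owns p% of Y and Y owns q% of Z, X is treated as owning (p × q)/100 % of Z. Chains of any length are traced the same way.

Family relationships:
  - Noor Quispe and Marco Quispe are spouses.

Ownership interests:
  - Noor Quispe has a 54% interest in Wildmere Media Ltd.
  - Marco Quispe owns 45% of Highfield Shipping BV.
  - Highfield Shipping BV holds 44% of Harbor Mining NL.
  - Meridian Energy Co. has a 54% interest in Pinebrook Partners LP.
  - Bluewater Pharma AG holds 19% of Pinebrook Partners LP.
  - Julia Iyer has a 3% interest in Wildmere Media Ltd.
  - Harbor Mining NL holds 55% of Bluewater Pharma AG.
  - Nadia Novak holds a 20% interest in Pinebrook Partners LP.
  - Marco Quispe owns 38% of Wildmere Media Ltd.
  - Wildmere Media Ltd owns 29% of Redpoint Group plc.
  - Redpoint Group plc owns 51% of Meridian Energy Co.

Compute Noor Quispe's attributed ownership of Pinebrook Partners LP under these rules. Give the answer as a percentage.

By spousal attribution (R1), Noor Quispe is treated as also owning Marco Quispe's interest in Wildmere Media Ltd, giving 54% + 38% = 92%.
By spousal attribution (R1), Noor Quispe is treated as owning Marco Quispe's 45% interest in Highfield Shipping BV.
Chain via Wildmere Media Ltd → Redpoint Group plc → Meridian Energy Co. (R3): 92% × 29% × 51% × 54% = 7.347672% of Pinebrook Partners LP.
Chain via Highfield Shipping BV → Harbor Mining NL → Bluewater Pharma AG (R3): 45% × 44% × 55% × 19% = 2.0691% of Pinebrook Partners LP.
Aggregating (R2): 7.347672% + 2.0691% = 9.416772%.

9.416772%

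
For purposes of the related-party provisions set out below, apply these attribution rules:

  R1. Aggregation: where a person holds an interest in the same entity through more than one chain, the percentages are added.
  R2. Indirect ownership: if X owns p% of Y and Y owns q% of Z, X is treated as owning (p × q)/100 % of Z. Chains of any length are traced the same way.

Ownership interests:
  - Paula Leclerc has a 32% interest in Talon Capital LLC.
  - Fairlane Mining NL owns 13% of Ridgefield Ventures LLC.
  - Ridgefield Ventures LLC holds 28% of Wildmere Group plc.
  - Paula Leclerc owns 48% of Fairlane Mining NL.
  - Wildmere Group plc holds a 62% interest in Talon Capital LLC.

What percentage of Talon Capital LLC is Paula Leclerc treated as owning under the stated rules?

Chain via Fairlane Mining NL → Ridgefield Ventures LLC → Wildmere Group plc (R2): 48% × 13% × 28% × 62% = 1.083264% of Talon Capital LLC.
Direct interest in Talon Capital LLC: 32%.
Aggregating (R1): 1.083264% + 32% = 33.083264%.

33.083264%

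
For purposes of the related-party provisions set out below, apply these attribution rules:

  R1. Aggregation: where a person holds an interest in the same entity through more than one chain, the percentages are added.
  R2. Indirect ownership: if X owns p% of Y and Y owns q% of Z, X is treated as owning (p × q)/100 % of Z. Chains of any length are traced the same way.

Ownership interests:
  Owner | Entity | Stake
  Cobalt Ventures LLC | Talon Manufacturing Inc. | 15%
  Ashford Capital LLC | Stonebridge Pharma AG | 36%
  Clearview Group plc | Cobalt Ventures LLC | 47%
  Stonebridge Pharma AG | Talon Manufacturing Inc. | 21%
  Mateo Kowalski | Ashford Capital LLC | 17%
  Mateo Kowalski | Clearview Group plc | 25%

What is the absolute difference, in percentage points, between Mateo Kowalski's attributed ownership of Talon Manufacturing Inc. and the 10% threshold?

6.9523

Chain via Ashford Capital LLC → Stonebridge Pharma AG (R2): 17% × 36% × 21% = 1.2852% of Talon Manufacturing Inc.
Chain via Clearview Group plc → Cobalt Ventures LLC (R2): 25% × 47% × 15% = 1.7625% of Talon Manufacturing Inc.
Aggregating (R1): 1.2852% + 1.7625% = 3.0477%.
3.0477% falls short of the 10% threshold by 6.9523 percentage points.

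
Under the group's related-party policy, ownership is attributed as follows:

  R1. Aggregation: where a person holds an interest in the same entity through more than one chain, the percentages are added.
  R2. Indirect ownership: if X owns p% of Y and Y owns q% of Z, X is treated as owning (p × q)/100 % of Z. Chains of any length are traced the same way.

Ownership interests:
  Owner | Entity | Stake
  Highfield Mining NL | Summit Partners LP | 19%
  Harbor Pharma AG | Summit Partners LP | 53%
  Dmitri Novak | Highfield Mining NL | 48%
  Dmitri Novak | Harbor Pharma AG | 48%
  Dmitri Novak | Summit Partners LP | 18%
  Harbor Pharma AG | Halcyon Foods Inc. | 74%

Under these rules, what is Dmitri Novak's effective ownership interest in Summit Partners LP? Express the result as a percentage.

Chain via Highfield Mining NL (R2): 48% × 19% = 9.12% of Summit Partners LP.
Chain via Harbor Pharma AG (R2): 48% × 53% = 25.44% of Summit Partners LP.
Direct interest in Summit Partners LP: 18%.
Aggregating (R1): 9.12% + 25.44% + 18% = 52.56%.

52.56%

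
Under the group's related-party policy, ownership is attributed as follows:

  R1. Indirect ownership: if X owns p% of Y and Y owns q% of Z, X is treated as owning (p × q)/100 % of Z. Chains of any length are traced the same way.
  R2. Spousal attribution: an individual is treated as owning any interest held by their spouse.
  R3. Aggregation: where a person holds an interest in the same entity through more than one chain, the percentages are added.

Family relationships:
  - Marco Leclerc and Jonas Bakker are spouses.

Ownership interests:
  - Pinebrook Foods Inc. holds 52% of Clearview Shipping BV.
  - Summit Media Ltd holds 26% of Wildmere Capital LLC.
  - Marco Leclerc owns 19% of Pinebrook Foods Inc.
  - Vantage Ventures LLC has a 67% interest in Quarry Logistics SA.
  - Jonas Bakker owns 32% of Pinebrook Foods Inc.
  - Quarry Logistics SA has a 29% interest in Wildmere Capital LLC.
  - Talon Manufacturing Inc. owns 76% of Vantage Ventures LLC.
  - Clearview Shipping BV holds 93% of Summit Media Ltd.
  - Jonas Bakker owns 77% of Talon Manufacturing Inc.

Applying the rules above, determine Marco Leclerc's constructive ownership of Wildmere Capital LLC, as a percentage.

17.782972%

By spousal attribution (R2), Marco Leclerc is treated as also owning Jonas Bakker's interest in Pinebrook Foods Inc, giving 19% + 32% = 51%.
By spousal attribution (R2), Marco Leclerc is treated as owning Jonas Bakker's 77% interest in Talon Manufacturing Inc.
Chain via Pinebrook Foods Inc. → Clearview Shipping BV → Summit Media Ltd (R1): 51% × 52% × 93% × 26% = 6.412536% of Wildmere Capital LLC.
Chain via Talon Manufacturing Inc. → Vantage Ventures LLC → Quarry Logistics SA (R1): 77% × 76% × 67% × 29% = 11.370436% of Wildmere Capital LLC.
Aggregating (R3): 6.412536% + 11.370436% = 17.782972%.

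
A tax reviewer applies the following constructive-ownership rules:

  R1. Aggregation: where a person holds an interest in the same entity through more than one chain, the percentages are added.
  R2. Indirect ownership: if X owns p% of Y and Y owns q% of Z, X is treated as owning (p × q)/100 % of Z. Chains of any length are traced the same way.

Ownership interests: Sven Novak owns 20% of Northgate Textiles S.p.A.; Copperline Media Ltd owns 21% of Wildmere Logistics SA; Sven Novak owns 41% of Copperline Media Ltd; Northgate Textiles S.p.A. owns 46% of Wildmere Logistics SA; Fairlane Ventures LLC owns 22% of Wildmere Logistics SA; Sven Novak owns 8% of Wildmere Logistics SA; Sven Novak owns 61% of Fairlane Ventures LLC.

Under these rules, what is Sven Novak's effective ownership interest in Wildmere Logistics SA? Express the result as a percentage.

Chain via Copperline Media Ltd (R2): 41% × 21% = 8.61% of Wildmere Logistics SA.
Chain via Northgate Textiles S.p.A. (R2): 20% × 46% = 9.2% of Wildmere Logistics SA.
Chain via Fairlane Ventures LLC (R2): 61% × 22% = 13.42% of Wildmere Logistics SA.
Direct interest in Wildmere Logistics SA: 8%.
Aggregating (R1): 8.61% + 9.2% + 13.42% + 8% = 39.23%.

39.23%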